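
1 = 1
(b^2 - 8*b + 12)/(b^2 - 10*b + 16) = (b - 6)/(b - 8)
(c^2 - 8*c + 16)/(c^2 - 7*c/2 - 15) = 2*(-c^2 + 8*c - 16)/(-2*c^2 + 7*c + 30)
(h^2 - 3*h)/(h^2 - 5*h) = (h - 3)/(h - 5)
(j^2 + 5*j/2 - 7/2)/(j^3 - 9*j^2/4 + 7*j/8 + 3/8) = 4*(2*j + 7)/(8*j^2 - 10*j - 3)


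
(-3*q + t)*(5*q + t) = -15*q^2 + 2*q*t + t^2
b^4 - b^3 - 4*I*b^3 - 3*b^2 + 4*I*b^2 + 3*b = b*(b - 1)*(b - 3*I)*(b - I)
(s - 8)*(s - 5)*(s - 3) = s^3 - 16*s^2 + 79*s - 120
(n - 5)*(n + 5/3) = n^2 - 10*n/3 - 25/3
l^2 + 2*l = l*(l + 2)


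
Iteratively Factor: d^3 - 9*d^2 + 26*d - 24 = (d - 4)*(d^2 - 5*d + 6) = (d - 4)*(d - 2)*(d - 3)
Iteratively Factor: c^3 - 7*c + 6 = (c - 2)*(c^2 + 2*c - 3) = (c - 2)*(c + 3)*(c - 1)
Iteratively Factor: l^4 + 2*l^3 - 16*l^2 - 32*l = (l - 4)*(l^3 + 6*l^2 + 8*l) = (l - 4)*(l + 4)*(l^2 + 2*l) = l*(l - 4)*(l + 4)*(l + 2)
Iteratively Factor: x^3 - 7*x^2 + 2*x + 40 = (x - 4)*(x^2 - 3*x - 10) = (x - 5)*(x - 4)*(x + 2)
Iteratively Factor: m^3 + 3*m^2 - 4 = (m - 1)*(m^2 + 4*m + 4) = (m - 1)*(m + 2)*(m + 2)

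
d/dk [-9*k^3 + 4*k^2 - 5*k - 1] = -27*k^2 + 8*k - 5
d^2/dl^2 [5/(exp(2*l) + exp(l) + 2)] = 5*(2*(2*exp(l) + 1)^2*exp(l) - (4*exp(l) + 1)*(exp(2*l) + exp(l) + 2))*exp(l)/(exp(2*l) + exp(l) + 2)^3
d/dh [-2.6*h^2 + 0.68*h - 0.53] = 0.68 - 5.2*h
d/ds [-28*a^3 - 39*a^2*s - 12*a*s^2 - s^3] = -39*a^2 - 24*a*s - 3*s^2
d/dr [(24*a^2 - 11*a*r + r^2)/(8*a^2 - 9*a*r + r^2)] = 2*a/(a^2 - 2*a*r + r^2)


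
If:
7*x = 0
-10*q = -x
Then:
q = 0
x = 0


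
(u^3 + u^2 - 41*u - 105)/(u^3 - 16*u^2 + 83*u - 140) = (u^2 + 8*u + 15)/(u^2 - 9*u + 20)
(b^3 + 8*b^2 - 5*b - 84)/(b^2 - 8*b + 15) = (b^2 + 11*b + 28)/(b - 5)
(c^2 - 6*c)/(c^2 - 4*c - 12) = c/(c + 2)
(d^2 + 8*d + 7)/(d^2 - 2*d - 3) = (d + 7)/(d - 3)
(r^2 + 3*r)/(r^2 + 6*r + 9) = r/(r + 3)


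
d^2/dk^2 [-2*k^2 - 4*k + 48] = -4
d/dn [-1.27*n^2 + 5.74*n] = 5.74 - 2.54*n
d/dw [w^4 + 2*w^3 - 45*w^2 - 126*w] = 4*w^3 + 6*w^2 - 90*w - 126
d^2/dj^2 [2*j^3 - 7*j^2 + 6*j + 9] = 12*j - 14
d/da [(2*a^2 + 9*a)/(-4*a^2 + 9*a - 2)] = 2*(27*a^2 - 4*a - 9)/(16*a^4 - 72*a^3 + 97*a^2 - 36*a + 4)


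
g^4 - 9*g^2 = g^2*(g - 3)*(g + 3)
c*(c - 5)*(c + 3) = c^3 - 2*c^2 - 15*c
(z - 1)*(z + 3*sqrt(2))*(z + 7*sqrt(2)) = z^3 - z^2 + 10*sqrt(2)*z^2 - 10*sqrt(2)*z + 42*z - 42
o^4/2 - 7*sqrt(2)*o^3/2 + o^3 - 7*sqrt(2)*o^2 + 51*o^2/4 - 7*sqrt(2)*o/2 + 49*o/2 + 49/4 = (o/2 + 1/2)*(o + 1)*(o - 7*sqrt(2)/2)^2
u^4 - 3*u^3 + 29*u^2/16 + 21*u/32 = u*(u - 7/4)*(u - 3/2)*(u + 1/4)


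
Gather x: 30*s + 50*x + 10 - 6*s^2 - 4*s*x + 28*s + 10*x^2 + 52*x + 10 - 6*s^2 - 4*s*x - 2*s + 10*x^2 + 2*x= -12*s^2 + 56*s + 20*x^2 + x*(104 - 8*s) + 20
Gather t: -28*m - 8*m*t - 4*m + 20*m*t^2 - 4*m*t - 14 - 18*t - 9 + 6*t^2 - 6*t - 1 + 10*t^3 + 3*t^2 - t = -32*m + 10*t^3 + t^2*(20*m + 9) + t*(-12*m - 25) - 24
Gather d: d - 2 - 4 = d - 6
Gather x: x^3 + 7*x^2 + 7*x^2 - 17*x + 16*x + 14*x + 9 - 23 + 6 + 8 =x^3 + 14*x^2 + 13*x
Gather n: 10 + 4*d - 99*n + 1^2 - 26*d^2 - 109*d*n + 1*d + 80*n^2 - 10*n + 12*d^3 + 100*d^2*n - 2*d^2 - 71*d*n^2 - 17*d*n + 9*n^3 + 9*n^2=12*d^3 - 28*d^2 + 5*d + 9*n^3 + n^2*(89 - 71*d) + n*(100*d^2 - 126*d - 109) + 11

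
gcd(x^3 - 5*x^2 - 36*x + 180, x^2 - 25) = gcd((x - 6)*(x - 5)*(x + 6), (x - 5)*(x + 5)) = x - 5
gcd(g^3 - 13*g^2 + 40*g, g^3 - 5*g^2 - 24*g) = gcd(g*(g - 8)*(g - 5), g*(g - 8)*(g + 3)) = g^2 - 8*g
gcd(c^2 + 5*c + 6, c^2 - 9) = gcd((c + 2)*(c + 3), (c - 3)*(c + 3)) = c + 3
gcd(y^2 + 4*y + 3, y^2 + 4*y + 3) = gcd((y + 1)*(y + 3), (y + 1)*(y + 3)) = y^2 + 4*y + 3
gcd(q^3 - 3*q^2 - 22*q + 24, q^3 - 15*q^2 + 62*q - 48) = q^2 - 7*q + 6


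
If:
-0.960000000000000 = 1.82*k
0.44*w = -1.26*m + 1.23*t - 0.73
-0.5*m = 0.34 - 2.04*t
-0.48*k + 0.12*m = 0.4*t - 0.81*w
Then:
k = -0.53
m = -0.45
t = 0.06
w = -0.22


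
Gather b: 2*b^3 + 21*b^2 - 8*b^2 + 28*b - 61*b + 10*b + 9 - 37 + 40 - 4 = 2*b^3 + 13*b^2 - 23*b + 8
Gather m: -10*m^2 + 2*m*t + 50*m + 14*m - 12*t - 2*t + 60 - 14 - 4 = -10*m^2 + m*(2*t + 64) - 14*t + 42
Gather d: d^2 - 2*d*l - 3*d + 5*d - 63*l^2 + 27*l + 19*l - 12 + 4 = d^2 + d*(2 - 2*l) - 63*l^2 + 46*l - 8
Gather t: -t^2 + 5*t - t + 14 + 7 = -t^2 + 4*t + 21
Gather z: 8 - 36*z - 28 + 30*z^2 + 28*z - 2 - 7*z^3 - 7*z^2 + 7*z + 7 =-7*z^3 + 23*z^2 - z - 15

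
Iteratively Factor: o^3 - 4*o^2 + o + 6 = (o + 1)*(o^2 - 5*o + 6) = (o - 2)*(o + 1)*(o - 3)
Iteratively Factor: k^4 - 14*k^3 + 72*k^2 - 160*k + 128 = (k - 2)*(k^3 - 12*k^2 + 48*k - 64) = (k - 4)*(k - 2)*(k^2 - 8*k + 16) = (k - 4)^2*(k - 2)*(k - 4)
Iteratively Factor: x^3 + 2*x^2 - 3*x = (x - 1)*(x^2 + 3*x) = (x - 1)*(x + 3)*(x)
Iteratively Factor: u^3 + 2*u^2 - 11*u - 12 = (u - 3)*(u^2 + 5*u + 4) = (u - 3)*(u + 1)*(u + 4)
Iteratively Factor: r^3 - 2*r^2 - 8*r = (r + 2)*(r^2 - 4*r) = (r - 4)*(r + 2)*(r)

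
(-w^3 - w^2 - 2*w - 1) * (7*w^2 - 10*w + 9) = -7*w^5 + 3*w^4 - 13*w^3 + 4*w^2 - 8*w - 9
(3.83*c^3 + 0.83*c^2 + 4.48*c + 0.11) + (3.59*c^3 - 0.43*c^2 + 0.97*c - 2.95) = 7.42*c^3 + 0.4*c^2 + 5.45*c - 2.84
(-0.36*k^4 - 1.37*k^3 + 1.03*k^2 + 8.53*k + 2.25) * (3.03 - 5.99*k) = 2.1564*k^5 + 7.1155*k^4 - 10.3208*k^3 - 47.9738*k^2 + 12.3684*k + 6.8175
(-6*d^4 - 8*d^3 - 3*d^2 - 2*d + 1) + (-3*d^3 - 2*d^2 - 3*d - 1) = -6*d^4 - 11*d^3 - 5*d^2 - 5*d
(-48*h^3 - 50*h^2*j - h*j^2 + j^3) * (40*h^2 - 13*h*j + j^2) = -1920*h^5 - 1376*h^4*j + 562*h^3*j^2 + 3*h^2*j^3 - 14*h*j^4 + j^5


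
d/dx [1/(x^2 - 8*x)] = 2*(4 - x)/(x^2*(x - 8)^2)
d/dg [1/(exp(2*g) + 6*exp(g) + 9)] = 2*(-exp(g) - 3)*exp(g)/(exp(2*g) + 6*exp(g) + 9)^2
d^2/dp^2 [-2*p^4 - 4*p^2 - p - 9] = -24*p^2 - 8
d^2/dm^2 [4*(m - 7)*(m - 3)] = 8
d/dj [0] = 0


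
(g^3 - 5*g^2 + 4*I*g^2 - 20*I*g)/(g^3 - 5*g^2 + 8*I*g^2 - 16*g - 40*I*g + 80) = g/(g + 4*I)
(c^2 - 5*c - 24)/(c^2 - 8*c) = (c + 3)/c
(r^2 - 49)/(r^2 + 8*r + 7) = (r - 7)/(r + 1)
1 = 1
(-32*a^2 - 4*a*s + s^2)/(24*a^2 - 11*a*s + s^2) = (4*a + s)/(-3*a + s)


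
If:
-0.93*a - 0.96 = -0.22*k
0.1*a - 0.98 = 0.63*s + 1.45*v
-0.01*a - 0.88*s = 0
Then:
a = 13.5312831389183*v + 9.14528101802757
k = 57.2004241781548*v + 43.0232333943893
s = -0.153764581124072*v - 0.103923647932131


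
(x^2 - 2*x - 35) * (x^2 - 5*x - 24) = x^4 - 7*x^3 - 49*x^2 + 223*x + 840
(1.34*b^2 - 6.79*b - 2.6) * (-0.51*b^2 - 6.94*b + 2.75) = -0.6834*b^4 - 5.8367*b^3 + 52.1336*b^2 - 0.628499999999999*b - 7.15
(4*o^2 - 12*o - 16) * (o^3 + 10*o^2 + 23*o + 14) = 4*o^5 + 28*o^4 - 44*o^3 - 380*o^2 - 536*o - 224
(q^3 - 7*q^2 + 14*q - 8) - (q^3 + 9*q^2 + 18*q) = -16*q^2 - 4*q - 8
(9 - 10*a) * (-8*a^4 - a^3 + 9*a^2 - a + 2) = 80*a^5 - 62*a^4 - 99*a^3 + 91*a^2 - 29*a + 18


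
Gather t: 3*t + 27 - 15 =3*t + 12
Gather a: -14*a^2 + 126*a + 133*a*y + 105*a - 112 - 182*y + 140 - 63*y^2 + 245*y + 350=-14*a^2 + a*(133*y + 231) - 63*y^2 + 63*y + 378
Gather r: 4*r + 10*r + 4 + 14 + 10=14*r + 28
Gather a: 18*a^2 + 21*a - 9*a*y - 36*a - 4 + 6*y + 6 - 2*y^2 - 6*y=18*a^2 + a*(-9*y - 15) - 2*y^2 + 2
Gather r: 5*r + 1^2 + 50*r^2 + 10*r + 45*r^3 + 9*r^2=45*r^3 + 59*r^2 + 15*r + 1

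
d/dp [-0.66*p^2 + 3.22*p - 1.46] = 3.22 - 1.32*p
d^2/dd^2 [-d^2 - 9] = -2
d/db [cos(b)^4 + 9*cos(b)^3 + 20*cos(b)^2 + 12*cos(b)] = -(-27*sin(b)^2 + 43*cos(b) + cos(3*b) + 39)*sin(b)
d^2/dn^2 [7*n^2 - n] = 14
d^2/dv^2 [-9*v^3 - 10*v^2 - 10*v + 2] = -54*v - 20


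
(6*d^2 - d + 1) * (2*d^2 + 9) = 12*d^4 - 2*d^3 + 56*d^2 - 9*d + 9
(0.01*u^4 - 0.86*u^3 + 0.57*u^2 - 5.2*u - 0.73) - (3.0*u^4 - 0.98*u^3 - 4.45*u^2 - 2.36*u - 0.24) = -2.99*u^4 + 0.12*u^3 + 5.02*u^2 - 2.84*u - 0.49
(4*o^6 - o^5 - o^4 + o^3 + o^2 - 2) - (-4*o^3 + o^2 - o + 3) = 4*o^6 - o^5 - o^4 + 5*o^3 + o - 5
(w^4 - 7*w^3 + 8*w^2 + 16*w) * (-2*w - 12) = -2*w^5 + 2*w^4 + 68*w^3 - 128*w^2 - 192*w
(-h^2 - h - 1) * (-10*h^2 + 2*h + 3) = 10*h^4 + 8*h^3 + 5*h^2 - 5*h - 3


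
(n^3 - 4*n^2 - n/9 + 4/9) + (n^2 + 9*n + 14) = n^3 - 3*n^2 + 80*n/9 + 130/9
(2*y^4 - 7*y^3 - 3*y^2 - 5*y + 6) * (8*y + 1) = 16*y^5 - 54*y^4 - 31*y^3 - 43*y^2 + 43*y + 6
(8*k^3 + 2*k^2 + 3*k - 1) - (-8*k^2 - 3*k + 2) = 8*k^3 + 10*k^2 + 6*k - 3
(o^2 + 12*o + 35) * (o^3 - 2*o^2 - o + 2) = o^5 + 10*o^4 + 10*o^3 - 80*o^2 - 11*o + 70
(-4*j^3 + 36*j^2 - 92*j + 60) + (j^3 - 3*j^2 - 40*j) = -3*j^3 + 33*j^2 - 132*j + 60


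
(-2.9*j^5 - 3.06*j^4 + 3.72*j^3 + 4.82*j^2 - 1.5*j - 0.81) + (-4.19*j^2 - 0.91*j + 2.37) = -2.9*j^5 - 3.06*j^4 + 3.72*j^3 + 0.63*j^2 - 2.41*j + 1.56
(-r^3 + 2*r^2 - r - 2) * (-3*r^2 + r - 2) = 3*r^5 - 7*r^4 + 7*r^3 + r^2 + 4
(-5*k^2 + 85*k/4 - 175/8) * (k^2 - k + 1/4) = -5*k^4 + 105*k^3/4 - 355*k^2/8 + 435*k/16 - 175/32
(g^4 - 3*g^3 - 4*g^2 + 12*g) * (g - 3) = g^5 - 6*g^4 + 5*g^3 + 24*g^2 - 36*g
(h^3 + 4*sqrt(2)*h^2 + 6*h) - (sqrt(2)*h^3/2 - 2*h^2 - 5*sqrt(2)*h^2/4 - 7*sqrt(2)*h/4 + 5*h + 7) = -sqrt(2)*h^3/2 + h^3 + 2*h^2 + 21*sqrt(2)*h^2/4 + h + 7*sqrt(2)*h/4 - 7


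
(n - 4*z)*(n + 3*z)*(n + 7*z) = n^3 + 6*n^2*z - 19*n*z^2 - 84*z^3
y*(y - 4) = y^2 - 4*y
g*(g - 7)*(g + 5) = g^3 - 2*g^2 - 35*g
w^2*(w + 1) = w^3 + w^2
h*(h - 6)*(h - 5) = h^3 - 11*h^2 + 30*h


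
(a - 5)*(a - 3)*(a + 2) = a^3 - 6*a^2 - a + 30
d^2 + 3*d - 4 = (d - 1)*(d + 4)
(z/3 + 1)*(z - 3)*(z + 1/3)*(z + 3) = z^4/3 + 10*z^3/9 - 8*z^2/3 - 10*z - 3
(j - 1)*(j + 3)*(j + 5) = j^3 + 7*j^2 + 7*j - 15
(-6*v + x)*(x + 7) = -6*v*x - 42*v + x^2 + 7*x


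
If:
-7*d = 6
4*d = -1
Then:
No Solution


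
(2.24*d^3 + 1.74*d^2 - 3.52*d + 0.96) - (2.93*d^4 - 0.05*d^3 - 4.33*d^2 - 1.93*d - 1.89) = -2.93*d^4 + 2.29*d^3 + 6.07*d^2 - 1.59*d + 2.85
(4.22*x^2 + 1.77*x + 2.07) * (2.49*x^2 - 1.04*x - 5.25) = 10.5078*x^4 + 0.0185000000000004*x^3 - 18.8415*x^2 - 11.4453*x - 10.8675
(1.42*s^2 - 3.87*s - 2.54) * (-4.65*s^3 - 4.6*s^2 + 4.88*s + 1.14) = -6.603*s^5 + 11.4635*s^4 + 36.5426*s^3 - 5.5828*s^2 - 16.807*s - 2.8956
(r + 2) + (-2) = r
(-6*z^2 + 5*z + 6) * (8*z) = -48*z^3 + 40*z^2 + 48*z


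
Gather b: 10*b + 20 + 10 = 10*b + 30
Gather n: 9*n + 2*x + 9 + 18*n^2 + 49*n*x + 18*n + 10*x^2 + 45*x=18*n^2 + n*(49*x + 27) + 10*x^2 + 47*x + 9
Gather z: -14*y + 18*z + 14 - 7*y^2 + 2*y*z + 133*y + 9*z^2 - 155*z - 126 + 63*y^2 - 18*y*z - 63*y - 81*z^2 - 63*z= 56*y^2 + 56*y - 72*z^2 + z*(-16*y - 200) - 112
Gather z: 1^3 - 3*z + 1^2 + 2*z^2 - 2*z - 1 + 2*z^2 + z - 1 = 4*z^2 - 4*z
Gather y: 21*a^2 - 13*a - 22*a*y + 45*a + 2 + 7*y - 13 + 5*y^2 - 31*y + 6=21*a^2 + 32*a + 5*y^2 + y*(-22*a - 24) - 5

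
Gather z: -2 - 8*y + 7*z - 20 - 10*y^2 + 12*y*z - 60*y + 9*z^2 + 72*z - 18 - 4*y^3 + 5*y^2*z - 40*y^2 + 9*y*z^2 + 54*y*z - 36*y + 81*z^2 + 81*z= -4*y^3 - 50*y^2 - 104*y + z^2*(9*y + 90) + z*(5*y^2 + 66*y + 160) - 40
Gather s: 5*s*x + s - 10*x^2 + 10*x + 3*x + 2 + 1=s*(5*x + 1) - 10*x^2 + 13*x + 3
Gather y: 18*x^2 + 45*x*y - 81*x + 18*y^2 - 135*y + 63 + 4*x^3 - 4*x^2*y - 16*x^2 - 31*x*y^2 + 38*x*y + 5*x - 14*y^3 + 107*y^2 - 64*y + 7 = 4*x^3 + 2*x^2 - 76*x - 14*y^3 + y^2*(125 - 31*x) + y*(-4*x^2 + 83*x - 199) + 70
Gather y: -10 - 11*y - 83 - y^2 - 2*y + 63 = -y^2 - 13*y - 30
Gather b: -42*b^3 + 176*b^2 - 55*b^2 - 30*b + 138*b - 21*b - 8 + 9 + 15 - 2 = -42*b^3 + 121*b^2 + 87*b + 14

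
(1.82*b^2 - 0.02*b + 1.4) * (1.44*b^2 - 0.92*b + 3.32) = 2.6208*b^4 - 1.7032*b^3 + 8.0768*b^2 - 1.3544*b + 4.648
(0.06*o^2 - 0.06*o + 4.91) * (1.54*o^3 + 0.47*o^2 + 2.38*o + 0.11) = 0.0924*o^5 - 0.0642*o^4 + 7.676*o^3 + 2.1715*o^2 + 11.6792*o + 0.5401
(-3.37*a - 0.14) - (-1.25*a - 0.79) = 0.65 - 2.12*a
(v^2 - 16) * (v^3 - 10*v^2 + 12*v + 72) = v^5 - 10*v^4 - 4*v^3 + 232*v^2 - 192*v - 1152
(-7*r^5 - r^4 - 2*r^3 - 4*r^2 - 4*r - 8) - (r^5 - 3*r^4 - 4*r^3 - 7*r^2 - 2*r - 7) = -8*r^5 + 2*r^4 + 2*r^3 + 3*r^2 - 2*r - 1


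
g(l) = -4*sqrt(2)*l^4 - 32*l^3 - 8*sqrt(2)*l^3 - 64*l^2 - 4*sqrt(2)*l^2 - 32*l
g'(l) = -16*sqrt(2)*l^3 - 96*l^2 - 24*sqrt(2)*l^2 - 128*l - 8*sqrt(2)*l - 32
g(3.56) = -3859.56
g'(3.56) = -3195.68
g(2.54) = -1475.92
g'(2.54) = -1594.98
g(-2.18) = 59.70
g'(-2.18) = -111.40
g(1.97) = -749.72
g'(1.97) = -983.73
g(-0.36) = 4.42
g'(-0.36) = 2.37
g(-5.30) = 197.82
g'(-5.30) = 425.02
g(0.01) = -0.33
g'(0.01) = -33.41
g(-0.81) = 0.80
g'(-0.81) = 7.61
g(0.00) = 0.00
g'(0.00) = -32.00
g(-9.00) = -10893.13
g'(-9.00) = 7191.98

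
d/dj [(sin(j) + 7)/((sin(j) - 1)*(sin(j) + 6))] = (-14*sin(j) + cos(j)^2 - 42)*cos(j)/((sin(j) - 1)^2*(sin(j) + 6)^2)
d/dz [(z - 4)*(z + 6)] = 2*z + 2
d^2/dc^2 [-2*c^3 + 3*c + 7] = -12*c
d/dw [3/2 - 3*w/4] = -3/4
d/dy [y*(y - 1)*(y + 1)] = 3*y^2 - 1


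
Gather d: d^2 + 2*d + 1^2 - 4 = d^2 + 2*d - 3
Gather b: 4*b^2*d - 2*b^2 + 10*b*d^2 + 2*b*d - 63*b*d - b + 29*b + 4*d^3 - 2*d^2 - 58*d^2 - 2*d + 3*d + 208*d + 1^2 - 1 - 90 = b^2*(4*d - 2) + b*(10*d^2 - 61*d + 28) + 4*d^3 - 60*d^2 + 209*d - 90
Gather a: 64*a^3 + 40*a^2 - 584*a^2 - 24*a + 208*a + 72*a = 64*a^3 - 544*a^2 + 256*a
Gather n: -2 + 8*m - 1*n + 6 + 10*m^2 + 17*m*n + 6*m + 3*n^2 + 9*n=10*m^2 + 14*m + 3*n^2 + n*(17*m + 8) + 4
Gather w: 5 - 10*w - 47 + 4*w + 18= -6*w - 24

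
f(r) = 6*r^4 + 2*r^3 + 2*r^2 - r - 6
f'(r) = 24*r^3 + 6*r^2 + 4*r - 1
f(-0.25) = -5.63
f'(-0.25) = -2.00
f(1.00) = 3.00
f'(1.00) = 33.00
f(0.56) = -4.99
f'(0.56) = 7.34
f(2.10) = 135.93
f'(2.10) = 256.12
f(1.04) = 4.39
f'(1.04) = 36.65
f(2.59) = 309.57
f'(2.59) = 466.58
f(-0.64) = -4.06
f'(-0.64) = -7.39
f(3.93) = 1573.63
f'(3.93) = 1564.15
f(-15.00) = 297459.00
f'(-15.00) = -79711.00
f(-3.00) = 447.00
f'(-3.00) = -607.00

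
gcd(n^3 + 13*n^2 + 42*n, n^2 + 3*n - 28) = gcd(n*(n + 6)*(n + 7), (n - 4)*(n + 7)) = n + 7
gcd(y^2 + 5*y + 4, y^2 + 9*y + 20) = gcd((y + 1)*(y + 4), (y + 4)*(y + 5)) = y + 4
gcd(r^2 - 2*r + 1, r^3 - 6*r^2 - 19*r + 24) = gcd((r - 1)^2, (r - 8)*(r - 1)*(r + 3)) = r - 1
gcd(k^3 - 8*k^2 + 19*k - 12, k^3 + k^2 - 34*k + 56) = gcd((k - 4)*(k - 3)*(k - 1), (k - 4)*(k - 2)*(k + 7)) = k - 4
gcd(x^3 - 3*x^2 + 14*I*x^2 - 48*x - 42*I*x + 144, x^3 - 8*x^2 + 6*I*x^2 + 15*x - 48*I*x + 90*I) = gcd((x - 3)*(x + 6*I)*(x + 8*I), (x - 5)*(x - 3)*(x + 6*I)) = x^2 + x*(-3 + 6*I) - 18*I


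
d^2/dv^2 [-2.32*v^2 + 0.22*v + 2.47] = -4.64000000000000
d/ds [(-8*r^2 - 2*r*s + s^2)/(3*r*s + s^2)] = r*(24*r^2 + 16*r*s + 5*s^2)/(s^2*(9*r^2 + 6*r*s + s^2))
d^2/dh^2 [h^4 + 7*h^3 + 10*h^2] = 12*h^2 + 42*h + 20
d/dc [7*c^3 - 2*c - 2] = 21*c^2 - 2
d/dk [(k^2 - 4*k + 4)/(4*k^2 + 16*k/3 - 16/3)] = 12*k*(k - 2)/(9*k^4 + 24*k^3 - 8*k^2 - 32*k + 16)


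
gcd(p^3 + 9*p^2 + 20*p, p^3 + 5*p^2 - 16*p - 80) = p^2 + 9*p + 20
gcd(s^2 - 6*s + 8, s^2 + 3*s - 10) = s - 2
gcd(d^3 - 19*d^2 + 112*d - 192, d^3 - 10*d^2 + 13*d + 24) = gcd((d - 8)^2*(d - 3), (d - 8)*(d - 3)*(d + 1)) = d^2 - 11*d + 24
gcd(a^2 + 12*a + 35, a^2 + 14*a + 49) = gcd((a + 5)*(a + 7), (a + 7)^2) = a + 7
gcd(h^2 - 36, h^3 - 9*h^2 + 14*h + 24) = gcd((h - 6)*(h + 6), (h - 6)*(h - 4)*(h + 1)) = h - 6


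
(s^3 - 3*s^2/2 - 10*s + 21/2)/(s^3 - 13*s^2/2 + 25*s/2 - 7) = (s + 3)/(s - 2)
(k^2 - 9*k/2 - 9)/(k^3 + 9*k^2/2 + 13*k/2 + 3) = (k - 6)/(k^2 + 3*k + 2)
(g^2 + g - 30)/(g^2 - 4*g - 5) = (g + 6)/(g + 1)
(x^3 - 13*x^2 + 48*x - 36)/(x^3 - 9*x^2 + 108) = (x - 1)/(x + 3)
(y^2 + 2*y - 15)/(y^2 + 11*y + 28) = (y^2 + 2*y - 15)/(y^2 + 11*y + 28)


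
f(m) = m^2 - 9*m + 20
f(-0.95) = 29.45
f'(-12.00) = -33.00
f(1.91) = 6.46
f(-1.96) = 41.48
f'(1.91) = -5.18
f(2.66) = 3.14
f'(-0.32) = -9.64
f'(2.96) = -3.08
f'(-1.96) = -12.92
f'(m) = 2*m - 9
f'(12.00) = 15.00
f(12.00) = 56.00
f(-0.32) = 22.98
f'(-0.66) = -10.32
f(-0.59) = 25.66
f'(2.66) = -3.68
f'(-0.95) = -10.90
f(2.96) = 2.12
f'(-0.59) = -10.18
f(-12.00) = 272.00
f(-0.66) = 26.38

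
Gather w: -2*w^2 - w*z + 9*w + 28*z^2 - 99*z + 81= -2*w^2 + w*(9 - z) + 28*z^2 - 99*z + 81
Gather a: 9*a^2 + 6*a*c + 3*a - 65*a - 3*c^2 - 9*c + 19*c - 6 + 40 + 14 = 9*a^2 + a*(6*c - 62) - 3*c^2 + 10*c + 48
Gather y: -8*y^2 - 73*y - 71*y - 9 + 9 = -8*y^2 - 144*y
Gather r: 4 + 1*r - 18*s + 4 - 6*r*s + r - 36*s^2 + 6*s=r*(2 - 6*s) - 36*s^2 - 12*s + 8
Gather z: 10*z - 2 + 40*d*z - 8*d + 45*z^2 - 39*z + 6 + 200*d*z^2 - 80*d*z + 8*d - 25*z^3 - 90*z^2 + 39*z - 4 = -25*z^3 + z^2*(200*d - 45) + z*(10 - 40*d)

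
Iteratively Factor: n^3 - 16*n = (n - 4)*(n^2 + 4*n) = n*(n - 4)*(n + 4)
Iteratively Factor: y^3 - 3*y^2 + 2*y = (y)*(y^2 - 3*y + 2) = y*(y - 2)*(y - 1)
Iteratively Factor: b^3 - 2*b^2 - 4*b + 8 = (b - 2)*(b^2 - 4) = (b - 2)*(b + 2)*(b - 2)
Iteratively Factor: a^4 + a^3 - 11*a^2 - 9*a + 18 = (a + 2)*(a^3 - a^2 - 9*a + 9) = (a + 2)*(a + 3)*(a^2 - 4*a + 3) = (a - 1)*(a + 2)*(a + 3)*(a - 3)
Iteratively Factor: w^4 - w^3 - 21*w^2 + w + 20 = (w - 5)*(w^3 + 4*w^2 - w - 4) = (w - 5)*(w + 1)*(w^2 + 3*w - 4) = (w - 5)*(w - 1)*(w + 1)*(w + 4)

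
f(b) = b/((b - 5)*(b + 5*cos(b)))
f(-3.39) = -0.05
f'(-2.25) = -0.03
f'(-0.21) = -0.04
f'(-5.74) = 0.43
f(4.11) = -3.62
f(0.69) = -0.04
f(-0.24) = 0.01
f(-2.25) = -0.06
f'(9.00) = 0.05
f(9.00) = 0.51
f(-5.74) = -0.37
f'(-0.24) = -0.04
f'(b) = b*(5*sin(b) - 1)/((b - 5)*(b + 5*cos(b))^2) - b/((b - 5)^2*(b + 5*cos(b))) + 1/((b - 5)*(b + 5*cos(b)))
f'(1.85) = -11.10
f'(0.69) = -0.08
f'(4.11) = 9.56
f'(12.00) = -0.03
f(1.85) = -1.24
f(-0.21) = 0.01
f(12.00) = 0.11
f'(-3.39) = 0.01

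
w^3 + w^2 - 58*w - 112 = (w - 8)*(w + 2)*(w + 7)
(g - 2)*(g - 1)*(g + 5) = g^3 + 2*g^2 - 13*g + 10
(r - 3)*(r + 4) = r^2 + r - 12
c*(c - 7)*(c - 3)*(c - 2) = c^4 - 12*c^3 + 41*c^2 - 42*c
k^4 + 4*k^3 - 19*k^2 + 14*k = k*(k - 2)*(k - 1)*(k + 7)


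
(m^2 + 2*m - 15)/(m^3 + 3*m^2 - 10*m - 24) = (m + 5)/(m^2 + 6*m + 8)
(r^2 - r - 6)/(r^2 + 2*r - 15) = (r + 2)/(r + 5)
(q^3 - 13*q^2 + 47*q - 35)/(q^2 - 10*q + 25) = (q^2 - 8*q + 7)/(q - 5)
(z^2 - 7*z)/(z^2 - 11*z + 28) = z/(z - 4)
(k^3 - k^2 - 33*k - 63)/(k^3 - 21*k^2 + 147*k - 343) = (k^2 + 6*k + 9)/(k^2 - 14*k + 49)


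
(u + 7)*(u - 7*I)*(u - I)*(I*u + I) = I*u^4 + 8*u^3 + 8*I*u^3 + 64*u^2 + 56*u - 56*I*u - 49*I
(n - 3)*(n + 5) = n^2 + 2*n - 15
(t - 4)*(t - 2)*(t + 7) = t^3 + t^2 - 34*t + 56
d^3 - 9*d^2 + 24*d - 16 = (d - 4)^2*(d - 1)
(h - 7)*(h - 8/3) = h^2 - 29*h/3 + 56/3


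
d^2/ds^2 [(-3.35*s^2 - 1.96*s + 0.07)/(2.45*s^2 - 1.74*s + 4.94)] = (-52.0919*s^3 + 245.79135*s^2 + 140.54082*s - 198.469428)/(14.706125*s^6 - 31.33305*s^5 + 111.20991*s^4 - 131.623344*s^3 + 224.235492*s^2 - 127.386792*s + 120.553784)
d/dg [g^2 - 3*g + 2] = 2*g - 3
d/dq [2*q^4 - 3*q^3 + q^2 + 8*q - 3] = 8*q^3 - 9*q^2 + 2*q + 8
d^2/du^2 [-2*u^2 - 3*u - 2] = -4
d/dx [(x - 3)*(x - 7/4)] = 2*x - 19/4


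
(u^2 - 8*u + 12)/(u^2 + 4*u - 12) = (u - 6)/(u + 6)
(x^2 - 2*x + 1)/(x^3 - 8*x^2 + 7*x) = (x - 1)/(x*(x - 7))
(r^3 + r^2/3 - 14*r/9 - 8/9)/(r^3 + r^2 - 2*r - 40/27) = 3*(r + 1)/(3*r + 5)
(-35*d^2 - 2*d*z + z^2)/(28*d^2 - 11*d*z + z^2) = (5*d + z)/(-4*d + z)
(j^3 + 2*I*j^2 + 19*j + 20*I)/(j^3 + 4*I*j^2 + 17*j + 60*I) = (j + I)/(j + 3*I)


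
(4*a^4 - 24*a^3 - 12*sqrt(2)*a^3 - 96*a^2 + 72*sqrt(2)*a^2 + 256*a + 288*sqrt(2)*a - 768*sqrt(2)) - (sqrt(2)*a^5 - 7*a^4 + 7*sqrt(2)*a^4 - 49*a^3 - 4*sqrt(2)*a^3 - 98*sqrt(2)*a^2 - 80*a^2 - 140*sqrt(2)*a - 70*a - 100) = -sqrt(2)*a^5 - 7*sqrt(2)*a^4 + 11*a^4 - 8*sqrt(2)*a^3 + 25*a^3 - 16*a^2 + 170*sqrt(2)*a^2 + 326*a + 428*sqrt(2)*a - 768*sqrt(2) + 100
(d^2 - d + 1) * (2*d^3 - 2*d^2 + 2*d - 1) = 2*d^5 - 4*d^4 + 6*d^3 - 5*d^2 + 3*d - 1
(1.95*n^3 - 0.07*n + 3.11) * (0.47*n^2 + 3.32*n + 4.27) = 0.9165*n^5 + 6.474*n^4 + 8.2936*n^3 + 1.2293*n^2 + 10.0263*n + 13.2797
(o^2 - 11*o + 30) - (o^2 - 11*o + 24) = 6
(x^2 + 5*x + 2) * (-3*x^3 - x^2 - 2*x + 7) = -3*x^5 - 16*x^4 - 13*x^3 - 5*x^2 + 31*x + 14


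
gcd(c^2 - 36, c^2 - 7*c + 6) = c - 6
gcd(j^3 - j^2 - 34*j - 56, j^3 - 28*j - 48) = j^2 + 6*j + 8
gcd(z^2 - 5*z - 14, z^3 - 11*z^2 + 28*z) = z - 7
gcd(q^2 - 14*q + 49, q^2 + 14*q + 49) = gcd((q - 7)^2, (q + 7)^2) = 1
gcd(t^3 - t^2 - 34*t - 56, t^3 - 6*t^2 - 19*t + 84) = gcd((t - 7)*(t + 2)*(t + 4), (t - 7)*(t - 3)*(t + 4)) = t^2 - 3*t - 28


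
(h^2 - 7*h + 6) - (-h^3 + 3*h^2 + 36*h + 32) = h^3 - 2*h^2 - 43*h - 26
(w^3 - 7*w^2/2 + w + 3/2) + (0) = w^3 - 7*w^2/2 + w + 3/2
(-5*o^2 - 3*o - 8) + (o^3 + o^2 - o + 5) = o^3 - 4*o^2 - 4*o - 3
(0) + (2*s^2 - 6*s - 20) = 2*s^2 - 6*s - 20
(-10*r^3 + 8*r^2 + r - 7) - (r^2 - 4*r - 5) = -10*r^3 + 7*r^2 + 5*r - 2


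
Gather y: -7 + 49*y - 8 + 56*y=105*y - 15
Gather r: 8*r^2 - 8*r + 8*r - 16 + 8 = 8*r^2 - 8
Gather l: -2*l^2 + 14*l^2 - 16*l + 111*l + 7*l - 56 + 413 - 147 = 12*l^2 + 102*l + 210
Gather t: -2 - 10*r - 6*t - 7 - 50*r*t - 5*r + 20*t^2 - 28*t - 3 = -15*r + 20*t^2 + t*(-50*r - 34) - 12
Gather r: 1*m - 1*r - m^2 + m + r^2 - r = -m^2 + 2*m + r^2 - 2*r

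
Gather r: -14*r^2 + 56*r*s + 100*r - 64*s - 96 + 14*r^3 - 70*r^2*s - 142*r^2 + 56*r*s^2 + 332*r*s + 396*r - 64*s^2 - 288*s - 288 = 14*r^3 + r^2*(-70*s - 156) + r*(56*s^2 + 388*s + 496) - 64*s^2 - 352*s - 384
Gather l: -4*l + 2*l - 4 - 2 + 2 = -2*l - 4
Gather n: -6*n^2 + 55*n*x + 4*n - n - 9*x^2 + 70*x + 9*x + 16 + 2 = -6*n^2 + n*(55*x + 3) - 9*x^2 + 79*x + 18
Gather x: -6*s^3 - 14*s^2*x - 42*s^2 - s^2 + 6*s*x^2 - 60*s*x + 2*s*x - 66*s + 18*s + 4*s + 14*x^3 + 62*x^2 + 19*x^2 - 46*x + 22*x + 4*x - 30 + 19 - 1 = -6*s^3 - 43*s^2 - 44*s + 14*x^3 + x^2*(6*s + 81) + x*(-14*s^2 - 58*s - 20) - 12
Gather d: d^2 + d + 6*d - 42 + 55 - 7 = d^2 + 7*d + 6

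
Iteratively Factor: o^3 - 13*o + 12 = (o - 3)*(o^2 + 3*o - 4) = (o - 3)*(o - 1)*(o + 4)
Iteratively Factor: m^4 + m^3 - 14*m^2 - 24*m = (m)*(m^3 + m^2 - 14*m - 24) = m*(m + 2)*(m^2 - m - 12) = m*(m + 2)*(m + 3)*(m - 4)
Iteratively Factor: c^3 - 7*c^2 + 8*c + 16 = (c - 4)*(c^2 - 3*c - 4) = (c - 4)^2*(c + 1)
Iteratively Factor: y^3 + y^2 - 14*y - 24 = (y + 3)*(y^2 - 2*y - 8) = (y - 4)*(y + 3)*(y + 2)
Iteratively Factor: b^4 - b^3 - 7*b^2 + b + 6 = (b - 3)*(b^3 + 2*b^2 - b - 2) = (b - 3)*(b + 1)*(b^2 + b - 2) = (b - 3)*(b - 1)*(b + 1)*(b + 2)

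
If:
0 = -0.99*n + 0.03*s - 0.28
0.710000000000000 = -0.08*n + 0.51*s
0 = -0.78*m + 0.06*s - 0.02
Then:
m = 0.08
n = -0.24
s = 1.35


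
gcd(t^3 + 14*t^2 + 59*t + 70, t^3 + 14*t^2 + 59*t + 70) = t^3 + 14*t^2 + 59*t + 70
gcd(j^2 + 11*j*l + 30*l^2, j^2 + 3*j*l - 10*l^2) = j + 5*l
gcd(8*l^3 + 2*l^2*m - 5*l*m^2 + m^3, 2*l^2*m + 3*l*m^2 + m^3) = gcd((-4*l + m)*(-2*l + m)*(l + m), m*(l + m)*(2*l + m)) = l + m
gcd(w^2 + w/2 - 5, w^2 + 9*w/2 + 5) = w + 5/2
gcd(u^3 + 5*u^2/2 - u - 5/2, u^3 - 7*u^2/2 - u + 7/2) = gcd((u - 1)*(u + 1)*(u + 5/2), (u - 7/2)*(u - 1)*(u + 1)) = u^2 - 1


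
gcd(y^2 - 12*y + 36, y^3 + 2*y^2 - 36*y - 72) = y - 6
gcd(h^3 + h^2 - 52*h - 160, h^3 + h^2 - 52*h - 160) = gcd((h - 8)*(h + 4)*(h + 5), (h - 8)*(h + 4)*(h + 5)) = h^3 + h^2 - 52*h - 160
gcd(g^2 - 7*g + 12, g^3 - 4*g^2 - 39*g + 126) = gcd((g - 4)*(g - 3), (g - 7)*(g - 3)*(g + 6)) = g - 3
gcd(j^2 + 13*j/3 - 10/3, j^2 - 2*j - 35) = j + 5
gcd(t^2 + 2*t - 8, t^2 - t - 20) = t + 4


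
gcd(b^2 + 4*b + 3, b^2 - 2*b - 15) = b + 3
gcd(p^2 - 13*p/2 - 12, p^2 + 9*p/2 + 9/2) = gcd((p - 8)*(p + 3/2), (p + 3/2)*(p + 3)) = p + 3/2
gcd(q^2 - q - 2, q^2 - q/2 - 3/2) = q + 1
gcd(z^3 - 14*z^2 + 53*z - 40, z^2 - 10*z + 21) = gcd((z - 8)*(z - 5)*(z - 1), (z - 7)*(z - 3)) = 1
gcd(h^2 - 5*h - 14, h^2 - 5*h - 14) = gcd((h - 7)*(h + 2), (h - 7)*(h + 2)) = h^2 - 5*h - 14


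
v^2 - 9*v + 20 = (v - 5)*(v - 4)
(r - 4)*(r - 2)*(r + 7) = r^3 + r^2 - 34*r + 56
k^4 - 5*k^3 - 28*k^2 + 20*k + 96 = (k - 8)*(k - 2)*(k + 2)*(k + 3)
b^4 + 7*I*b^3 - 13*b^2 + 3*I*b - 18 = (b - I)*(b + 2*I)*(b + 3*I)^2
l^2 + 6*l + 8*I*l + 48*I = (l + 6)*(l + 8*I)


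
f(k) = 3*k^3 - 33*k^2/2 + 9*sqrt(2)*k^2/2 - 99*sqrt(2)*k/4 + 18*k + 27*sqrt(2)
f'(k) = 9*k^2 - 33*k + 9*sqrt(2)*k - 99*sqrt(2)/4 + 18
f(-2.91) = -72.10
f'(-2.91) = 118.20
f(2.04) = -13.21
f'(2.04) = -20.90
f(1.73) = -6.03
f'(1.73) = -25.14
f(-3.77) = -202.53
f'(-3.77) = 187.34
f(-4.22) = -296.03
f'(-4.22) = 228.82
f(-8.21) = -2165.61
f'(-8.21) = 756.07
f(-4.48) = -358.83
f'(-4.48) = 254.45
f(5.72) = 170.75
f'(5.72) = 161.51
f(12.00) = 3558.57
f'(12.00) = 1035.73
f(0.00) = 38.18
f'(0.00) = -17.00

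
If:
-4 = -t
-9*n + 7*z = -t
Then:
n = 7*z/9 + 4/9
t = 4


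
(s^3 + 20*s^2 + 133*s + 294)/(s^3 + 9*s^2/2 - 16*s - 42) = 2*(s^2 + 14*s + 49)/(2*s^2 - 3*s - 14)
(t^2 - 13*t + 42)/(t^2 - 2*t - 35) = (t - 6)/(t + 5)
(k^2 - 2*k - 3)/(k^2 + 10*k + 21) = (k^2 - 2*k - 3)/(k^2 + 10*k + 21)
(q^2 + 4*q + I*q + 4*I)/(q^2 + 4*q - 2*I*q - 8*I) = (q + I)/(q - 2*I)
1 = 1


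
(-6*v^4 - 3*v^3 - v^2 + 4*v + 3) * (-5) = 30*v^4 + 15*v^3 + 5*v^2 - 20*v - 15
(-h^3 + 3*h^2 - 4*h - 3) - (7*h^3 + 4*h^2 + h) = -8*h^3 - h^2 - 5*h - 3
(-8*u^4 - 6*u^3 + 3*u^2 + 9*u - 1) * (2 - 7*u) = 56*u^5 + 26*u^4 - 33*u^3 - 57*u^2 + 25*u - 2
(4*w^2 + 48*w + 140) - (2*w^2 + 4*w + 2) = 2*w^2 + 44*w + 138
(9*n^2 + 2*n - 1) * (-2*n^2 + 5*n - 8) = -18*n^4 + 41*n^3 - 60*n^2 - 21*n + 8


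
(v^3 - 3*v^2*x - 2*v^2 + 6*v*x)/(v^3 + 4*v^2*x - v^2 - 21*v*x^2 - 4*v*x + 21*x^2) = v*(v - 2)/(v^2 + 7*v*x - v - 7*x)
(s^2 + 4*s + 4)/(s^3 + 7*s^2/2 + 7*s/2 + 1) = 2*(s + 2)/(2*s^2 + 3*s + 1)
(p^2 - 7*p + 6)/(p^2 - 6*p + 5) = (p - 6)/(p - 5)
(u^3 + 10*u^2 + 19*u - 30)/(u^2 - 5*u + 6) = (u^3 + 10*u^2 + 19*u - 30)/(u^2 - 5*u + 6)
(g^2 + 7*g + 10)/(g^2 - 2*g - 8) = (g + 5)/(g - 4)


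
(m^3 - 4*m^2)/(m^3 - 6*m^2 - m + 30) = m^2*(m - 4)/(m^3 - 6*m^2 - m + 30)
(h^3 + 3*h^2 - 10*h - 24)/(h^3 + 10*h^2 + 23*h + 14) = (h^2 + h - 12)/(h^2 + 8*h + 7)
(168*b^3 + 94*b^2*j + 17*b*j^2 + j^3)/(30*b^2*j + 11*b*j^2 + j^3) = (28*b^2 + 11*b*j + j^2)/(j*(5*b + j))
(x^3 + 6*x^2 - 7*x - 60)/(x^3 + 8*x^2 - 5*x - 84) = (x + 5)/(x + 7)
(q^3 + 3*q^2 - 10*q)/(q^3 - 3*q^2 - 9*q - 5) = q*(-q^2 - 3*q + 10)/(-q^3 + 3*q^2 + 9*q + 5)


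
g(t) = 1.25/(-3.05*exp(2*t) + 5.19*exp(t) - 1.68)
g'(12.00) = 0.00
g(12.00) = 0.00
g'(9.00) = 0.00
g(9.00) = 0.00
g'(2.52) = 0.01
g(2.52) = -0.00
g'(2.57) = 0.01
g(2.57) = -0.00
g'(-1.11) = -14.47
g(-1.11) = -4.15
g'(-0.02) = 4.25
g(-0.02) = 2.62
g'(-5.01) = -0.02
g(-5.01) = -0.76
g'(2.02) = 0.02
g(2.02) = -0.01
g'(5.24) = 0.00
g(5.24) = -0.00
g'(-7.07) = -0.00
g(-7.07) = -0.75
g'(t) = 1.25*(6.1*exp(2*t) - 5.19*exp(t))/(-3.05*exp(2*t) + 5.19*exp(t) - 1.68)^2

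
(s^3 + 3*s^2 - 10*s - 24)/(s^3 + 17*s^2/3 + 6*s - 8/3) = 3*(s - 3)/(3*s - 1)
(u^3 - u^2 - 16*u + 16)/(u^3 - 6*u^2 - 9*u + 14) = (u^2 - 16)/(u^2 - 5*u - 14)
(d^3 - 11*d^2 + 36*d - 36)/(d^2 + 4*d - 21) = (d^2 - 8*d + 12)/(d + 7)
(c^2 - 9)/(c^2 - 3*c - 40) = (9 - c^2)/(-c^2 + 3*c + 40)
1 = 1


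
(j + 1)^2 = j^2 + 2*j + 1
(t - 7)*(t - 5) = t^2 - 12*t + 35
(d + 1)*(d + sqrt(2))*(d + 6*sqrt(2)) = d^3 + d^2 + 7*sqrt(2)*d^2 + 7*sqrt(2)*d + 12*d + 12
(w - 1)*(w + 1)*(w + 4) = w^3 + 4*w^2 - w - 4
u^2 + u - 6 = (u - 2)*(u + 3)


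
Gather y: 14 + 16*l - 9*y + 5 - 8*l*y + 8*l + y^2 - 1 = 24*l + y^2 + y*(-8*l - 9) + 18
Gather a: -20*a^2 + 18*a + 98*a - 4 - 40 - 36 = -20*a^2 + 116*a - 80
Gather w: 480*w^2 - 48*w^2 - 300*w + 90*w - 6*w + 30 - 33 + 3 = 432*w^2 - 216*w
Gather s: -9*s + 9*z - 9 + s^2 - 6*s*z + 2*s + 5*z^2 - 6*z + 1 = s^2 + s*(-6*z - 7) + 5*z^2 + 3*z - 8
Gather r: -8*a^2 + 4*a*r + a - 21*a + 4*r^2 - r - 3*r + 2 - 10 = -8*a^2 - 20*a + 4*r^2 + r*(4*a - 4) - 8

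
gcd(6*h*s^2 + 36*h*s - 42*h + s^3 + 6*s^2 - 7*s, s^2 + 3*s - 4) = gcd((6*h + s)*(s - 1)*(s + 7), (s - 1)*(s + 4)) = s - 1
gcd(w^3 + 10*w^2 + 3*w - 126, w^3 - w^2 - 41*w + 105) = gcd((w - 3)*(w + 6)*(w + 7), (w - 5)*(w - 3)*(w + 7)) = w^2 + 4*w - 21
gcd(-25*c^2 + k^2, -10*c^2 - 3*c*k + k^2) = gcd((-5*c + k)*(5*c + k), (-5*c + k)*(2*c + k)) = 5*c - k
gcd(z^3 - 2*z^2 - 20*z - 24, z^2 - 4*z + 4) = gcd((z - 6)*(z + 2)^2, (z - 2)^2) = 1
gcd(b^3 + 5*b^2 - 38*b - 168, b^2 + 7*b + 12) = b + 4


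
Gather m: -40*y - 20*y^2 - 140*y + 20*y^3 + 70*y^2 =20*y^3 + 50*y^2 - 180*y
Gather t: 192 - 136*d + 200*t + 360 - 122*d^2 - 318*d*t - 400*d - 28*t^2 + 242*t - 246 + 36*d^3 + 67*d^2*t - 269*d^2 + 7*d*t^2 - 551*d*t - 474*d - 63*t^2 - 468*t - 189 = 36*d^3 - 391*d^2 - 1010*d + t^2*(7*d - 91) + t*(67*d^2 - 869*d - 26) + 117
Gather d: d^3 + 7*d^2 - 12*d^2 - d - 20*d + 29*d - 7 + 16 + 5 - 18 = d^3 - 5*d^2 + 8*d - 4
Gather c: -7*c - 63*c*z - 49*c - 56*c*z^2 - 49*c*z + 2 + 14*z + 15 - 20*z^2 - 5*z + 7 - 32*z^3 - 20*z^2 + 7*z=c*(-56*z^2 - 112*z - 56) - 32*z^3 - 40*z^2 + 16*z + 24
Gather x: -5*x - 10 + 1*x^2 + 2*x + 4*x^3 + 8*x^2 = 4*x^3 + 9*x^2 - 3*x - 10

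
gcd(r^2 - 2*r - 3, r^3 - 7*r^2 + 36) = r - 3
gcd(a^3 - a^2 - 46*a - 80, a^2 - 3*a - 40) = a^2 - 3*a - 40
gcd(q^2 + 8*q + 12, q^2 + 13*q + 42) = q + 6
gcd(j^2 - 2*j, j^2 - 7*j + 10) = j - 2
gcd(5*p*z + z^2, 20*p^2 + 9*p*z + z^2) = 5*p + z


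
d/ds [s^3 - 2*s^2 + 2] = s*(3*s - 4)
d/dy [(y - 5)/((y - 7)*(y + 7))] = (-y^2 + 10*y - 49)/(y^4 - 98*y^2 + 2401)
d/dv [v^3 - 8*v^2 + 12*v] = 3*v^2 - 16*v + 12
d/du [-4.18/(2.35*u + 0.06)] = 9.823/(2.35*u + 0.06)^2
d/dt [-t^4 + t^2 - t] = -4*t^3 + 2*t - 1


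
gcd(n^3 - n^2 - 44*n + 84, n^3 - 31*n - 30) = n - 6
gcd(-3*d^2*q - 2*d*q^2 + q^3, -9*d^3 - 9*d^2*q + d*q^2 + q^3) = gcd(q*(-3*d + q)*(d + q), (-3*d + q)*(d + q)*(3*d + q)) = -3*d^2 - 2*d*q + q^2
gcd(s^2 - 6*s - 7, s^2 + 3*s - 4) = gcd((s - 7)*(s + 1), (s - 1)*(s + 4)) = 1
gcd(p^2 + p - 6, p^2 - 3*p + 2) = p - 2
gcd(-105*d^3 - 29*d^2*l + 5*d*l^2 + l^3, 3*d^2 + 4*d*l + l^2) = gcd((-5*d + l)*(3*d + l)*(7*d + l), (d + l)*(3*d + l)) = 3*d + l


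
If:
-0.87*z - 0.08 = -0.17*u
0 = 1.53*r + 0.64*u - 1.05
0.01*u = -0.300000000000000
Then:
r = 13.24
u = -30.00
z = -5.95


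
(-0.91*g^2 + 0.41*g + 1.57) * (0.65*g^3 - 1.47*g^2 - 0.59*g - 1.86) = -0.5915*g^5 + 1.6042*g^4 + 0.9547*g^3 - 0.8572*g^2 - 1.6889*g - 2.9202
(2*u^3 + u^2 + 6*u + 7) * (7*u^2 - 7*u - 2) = 14*u^5 - 7*u^4 + 31*u^3 + 5*u^2 - 61*u - 14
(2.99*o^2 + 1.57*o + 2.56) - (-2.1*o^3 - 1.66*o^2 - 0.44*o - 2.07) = 2.1*o^3 + 4.65*o^2 + 2.01*o + 4.63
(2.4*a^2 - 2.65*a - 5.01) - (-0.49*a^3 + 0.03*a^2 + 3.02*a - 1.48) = 0.49*a^3 + 2.37*a^2 - 5.67*a - 3.53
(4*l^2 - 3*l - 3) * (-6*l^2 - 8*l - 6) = -24*l^4 - 14*l^3 + 18*l^2 + 42*l + 18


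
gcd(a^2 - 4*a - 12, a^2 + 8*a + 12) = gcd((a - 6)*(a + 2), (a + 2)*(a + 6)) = a + 2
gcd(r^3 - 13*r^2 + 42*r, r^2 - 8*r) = r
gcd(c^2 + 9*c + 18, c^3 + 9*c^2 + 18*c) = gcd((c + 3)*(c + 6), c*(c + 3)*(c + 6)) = c^2 + 9*c + 18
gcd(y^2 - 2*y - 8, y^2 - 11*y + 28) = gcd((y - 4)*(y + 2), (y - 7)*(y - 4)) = y - 4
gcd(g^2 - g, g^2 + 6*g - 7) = g - 1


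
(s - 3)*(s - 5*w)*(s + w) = s^3 - 4*s^2*w - 3*s^2 - 5*s*w^2 + 12*s*w + 15*w^2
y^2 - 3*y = y*(y - 3)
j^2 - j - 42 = (j - 7)*(j + 6)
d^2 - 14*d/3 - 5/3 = (d - 5)*(d + 1/3)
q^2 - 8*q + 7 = (q - 7)*(q - 1)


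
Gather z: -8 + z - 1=z - 9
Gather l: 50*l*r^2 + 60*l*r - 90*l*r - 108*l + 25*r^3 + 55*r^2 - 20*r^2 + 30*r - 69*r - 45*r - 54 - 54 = l*(50*r^2 - 30*r - 108) + 25*r^3 + 35*r^2 - 84*r - 108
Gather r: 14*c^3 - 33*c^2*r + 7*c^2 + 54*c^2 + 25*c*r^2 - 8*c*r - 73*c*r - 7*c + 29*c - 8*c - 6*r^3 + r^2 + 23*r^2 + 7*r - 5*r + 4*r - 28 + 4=14*c^3 + 61*c^2 + 14*c - 6*r^3 + r^2*(25*c + 24) + r*(-33*c^2 - 81*c + 6) - 24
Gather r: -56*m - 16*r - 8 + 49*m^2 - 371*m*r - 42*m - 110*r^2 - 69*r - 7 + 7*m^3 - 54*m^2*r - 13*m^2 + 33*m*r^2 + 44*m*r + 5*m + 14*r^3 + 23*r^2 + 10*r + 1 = 7*m^3 + 36*m^2 - 93*m + 14*r^3 + r^2*(33*m - 87) + r*(-54*m^2 - 327*m - 75) - 14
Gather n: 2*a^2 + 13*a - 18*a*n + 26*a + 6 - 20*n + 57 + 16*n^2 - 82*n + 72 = 2*a^2 + 39*a + 16*n^2 + n*(-18*a - 102) + 135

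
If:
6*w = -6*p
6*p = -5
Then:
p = -5/6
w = 5/6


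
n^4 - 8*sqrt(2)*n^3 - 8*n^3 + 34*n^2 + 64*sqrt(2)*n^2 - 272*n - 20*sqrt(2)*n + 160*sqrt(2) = (n - 8)*(n - 5*sqrt(2))*(n - 2*sqrt(2))*(n - sqrt(2))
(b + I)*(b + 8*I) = b^2 + 9*I*b - 8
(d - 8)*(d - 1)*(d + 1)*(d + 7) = d^4 - d^3 - 57*d^2 + d + 56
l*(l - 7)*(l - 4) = l^3 - 11*l^2 + 28*l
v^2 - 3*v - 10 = (v - 5)*(v + 2)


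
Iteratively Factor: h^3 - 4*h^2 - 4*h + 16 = (h - 2)*(h^2 - 2*h - 8) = (h - 4)*(h - 2)*(h + 2)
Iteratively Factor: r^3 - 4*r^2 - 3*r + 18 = (r - 3)*(r^2 - r - 6) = (r - 3)*(r + 2)*(r - 3)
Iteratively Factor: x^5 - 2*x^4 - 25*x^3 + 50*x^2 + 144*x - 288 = (x - 4)*(x^4 + 2*x^3 - 17*x^2 - 18*x + 72) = (x - 4)*(x - 3)*(x^3 + 5*x^2 - 2*x - 24) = (x - 4)*(x - 3)*(x + 3)*(x^2 + 2*x - 8) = (x - 4)*(x - 3)*(x - 2)*(x + 3)*(x + 4)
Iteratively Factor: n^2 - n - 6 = (n + 2)*(n - 3)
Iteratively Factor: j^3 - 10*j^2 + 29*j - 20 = (j - 5)*(j^2 - 5*j + 4) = (j - 5)*(j - 1)*(j - 4)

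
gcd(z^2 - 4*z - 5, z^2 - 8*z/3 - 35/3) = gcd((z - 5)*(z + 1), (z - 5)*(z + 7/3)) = z - 5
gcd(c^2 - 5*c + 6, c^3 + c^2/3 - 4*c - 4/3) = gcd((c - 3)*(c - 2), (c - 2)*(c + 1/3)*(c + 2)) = c - 2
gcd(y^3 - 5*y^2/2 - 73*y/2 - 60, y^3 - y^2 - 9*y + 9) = y + 3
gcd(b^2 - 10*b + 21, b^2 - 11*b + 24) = b - 3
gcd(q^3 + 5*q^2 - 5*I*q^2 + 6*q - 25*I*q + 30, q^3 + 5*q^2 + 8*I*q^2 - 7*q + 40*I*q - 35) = q^2 + q*(5 + I) + 5*I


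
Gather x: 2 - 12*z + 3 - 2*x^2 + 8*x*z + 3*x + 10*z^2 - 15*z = -2*x^2 + x*(8*z + 3) + 10*z^2 - 27*z + 5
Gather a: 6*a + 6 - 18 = 6*a - 12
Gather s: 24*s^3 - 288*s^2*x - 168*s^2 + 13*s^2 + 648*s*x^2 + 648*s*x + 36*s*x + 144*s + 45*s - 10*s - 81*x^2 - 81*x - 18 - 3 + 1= 24*s^3 + s^2*(-288*x - 155) + s*(648*x^2 + 684*x + 179) - 81*x^2 - 81*x - 20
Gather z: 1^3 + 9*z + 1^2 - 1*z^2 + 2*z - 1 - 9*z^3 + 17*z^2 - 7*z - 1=-9*z^3 + 16*z^2 + 4*z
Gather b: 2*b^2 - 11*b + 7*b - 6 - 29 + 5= 2*b^2 - 4*b - 30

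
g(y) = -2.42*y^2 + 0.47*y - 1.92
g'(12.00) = -57.61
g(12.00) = -344.76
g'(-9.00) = 44.03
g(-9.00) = -202.17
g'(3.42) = -16.08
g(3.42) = -28.62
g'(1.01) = -4.42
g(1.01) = -3.91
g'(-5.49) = 27.04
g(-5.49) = -77.44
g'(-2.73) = 13.68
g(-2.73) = -21.24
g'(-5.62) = 27.67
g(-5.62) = -81.00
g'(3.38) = -15.89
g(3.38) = -27.98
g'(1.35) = -6.06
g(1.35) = -5.70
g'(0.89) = -3.84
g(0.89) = -3.42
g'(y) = 0.47 - 4.84*y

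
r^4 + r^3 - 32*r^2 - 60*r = r*(r - 6)*(r + 2)*(r + 5)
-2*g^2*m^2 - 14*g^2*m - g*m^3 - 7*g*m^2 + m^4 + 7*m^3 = m*(-2*g + m)*(g + m)*(m + 7)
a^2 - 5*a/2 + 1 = (a - 2)*(a - 1/2)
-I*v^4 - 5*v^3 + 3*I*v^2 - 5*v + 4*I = (v - 4*I)*(v - I)^2*(-I*v + 1)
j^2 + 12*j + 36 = (j + 6)^2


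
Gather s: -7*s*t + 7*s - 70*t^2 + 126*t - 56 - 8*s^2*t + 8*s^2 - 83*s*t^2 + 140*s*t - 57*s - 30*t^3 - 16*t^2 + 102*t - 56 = s^2*(8 - 8*t) + s*(-83*t^2 + 133*t - 50) - 30*t^3 - 86*t^2 + 228*t - 112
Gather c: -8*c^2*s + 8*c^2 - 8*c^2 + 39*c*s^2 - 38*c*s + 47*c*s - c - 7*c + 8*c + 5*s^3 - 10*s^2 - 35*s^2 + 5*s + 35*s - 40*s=-8*c^2*s + c*(39*s^2 + 9*s) + 5*s^3 - 45*s^2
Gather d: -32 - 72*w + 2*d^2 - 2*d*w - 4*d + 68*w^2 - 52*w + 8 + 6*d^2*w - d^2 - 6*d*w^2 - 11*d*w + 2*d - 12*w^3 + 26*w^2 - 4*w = d^2*(6*w + 1) + d*(-6*w^2 - 13*w - 2) - 12*w^3 + 94*w^2 - 128*w - 24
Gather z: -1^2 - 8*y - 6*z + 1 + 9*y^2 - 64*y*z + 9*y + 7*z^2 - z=9*y^2 + y + 7*z^2 + z*(-64*y - 7)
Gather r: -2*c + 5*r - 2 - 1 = -2*c + 5*r - 3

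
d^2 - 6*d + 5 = (d - 5)*(d - 1)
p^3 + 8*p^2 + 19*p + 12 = (p + 1)*(p + 3)*(p + 4)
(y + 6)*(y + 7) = y^2 + 13*y + 42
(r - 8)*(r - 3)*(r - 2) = r^3 - 13*r^2 + 46*r - 48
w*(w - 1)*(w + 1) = w^3 - w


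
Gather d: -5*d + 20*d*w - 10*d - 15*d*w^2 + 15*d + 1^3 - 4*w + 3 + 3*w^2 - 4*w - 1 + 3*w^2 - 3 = d*(-15*w^2 + 20*w) + 6*w^2 - 8*w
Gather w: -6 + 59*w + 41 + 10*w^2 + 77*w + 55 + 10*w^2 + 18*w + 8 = 20*w^2 + 154*w + 98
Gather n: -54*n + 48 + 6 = 54 - 54*n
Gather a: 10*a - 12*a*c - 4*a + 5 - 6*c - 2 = a*(6 - 12*c) - 6*c + 3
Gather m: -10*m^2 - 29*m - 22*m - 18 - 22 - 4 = -10*m^2 - 51*m - 44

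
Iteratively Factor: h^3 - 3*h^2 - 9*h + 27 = (h - 3)*(h^2 - 9) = (h - 3)^2*(h + 3)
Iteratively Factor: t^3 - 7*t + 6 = (t + 3)*(t^2 - 3*t + 2) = (t - 2)*(t + 3)*(t - 1)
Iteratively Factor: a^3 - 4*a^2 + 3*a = (a - 3)*(a^2 - a) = a*(a - 3)*(a - 1)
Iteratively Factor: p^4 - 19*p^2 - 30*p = (p)*(p^3 - 19*p - 30) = p*(p + 3)*(p^2 - 3*p - 10) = p*(p + 2)*(p + 3)*(p - 5)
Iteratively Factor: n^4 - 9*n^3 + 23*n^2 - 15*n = (n - 3)*(n^3 - 6*n^2 + 5*n) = (n - 5)*(n - 3)*(n^2 - n) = n*(n - 5)*(n - 3)*(n - 1)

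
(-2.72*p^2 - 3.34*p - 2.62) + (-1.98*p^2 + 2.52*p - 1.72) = -4.7*p^2 - 0.82*p - 4.34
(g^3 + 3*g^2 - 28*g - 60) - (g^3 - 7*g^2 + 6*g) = 10*g^2 - 34*g - 60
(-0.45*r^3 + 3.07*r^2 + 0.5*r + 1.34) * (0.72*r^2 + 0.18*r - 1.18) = -0.324*r^5 + 2.1294*r^4 + 1.4436*r^3 - 2.5678*r^2 - 0.3488*r - 1.5812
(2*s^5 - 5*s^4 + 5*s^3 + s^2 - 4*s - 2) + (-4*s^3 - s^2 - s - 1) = 2*s^5 - 5*s^4 + s^3 - 5*s - 3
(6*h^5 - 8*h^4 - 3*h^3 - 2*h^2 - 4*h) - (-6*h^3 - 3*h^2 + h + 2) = 6*h^5 - 8*h^4 + 3*h^3 + h^2 - 5*h - 2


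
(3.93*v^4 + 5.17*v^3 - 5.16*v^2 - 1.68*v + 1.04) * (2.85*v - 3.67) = 11.2005*v^5 + 0.311400000000001*v^4 - 33.6799*v^3 + 14.1492*v^2 + 9.1296*v - 3.8168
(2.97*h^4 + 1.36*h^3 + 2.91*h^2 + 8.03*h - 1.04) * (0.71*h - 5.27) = 2.1087*h^5 - 14.6863*h^4 - 5.1011*h^3 - 9.6344*h^2 - 43.0565*h + 5.4808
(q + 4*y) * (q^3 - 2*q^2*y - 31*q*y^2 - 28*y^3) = q^4 + 2*q^3*y - 39*q^2*y^2 - 152*q*y^3 - 112*y^4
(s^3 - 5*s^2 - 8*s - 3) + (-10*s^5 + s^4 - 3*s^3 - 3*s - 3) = -10*s^5 + s^4 - 2*s^3 - 5*s^2 - 11*s - 6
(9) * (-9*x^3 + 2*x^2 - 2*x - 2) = -81*x^3 + 18*x^2 - 18*x - 18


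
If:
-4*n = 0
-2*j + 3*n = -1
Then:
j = 1/2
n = 0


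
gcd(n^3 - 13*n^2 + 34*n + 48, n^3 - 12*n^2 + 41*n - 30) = n - 6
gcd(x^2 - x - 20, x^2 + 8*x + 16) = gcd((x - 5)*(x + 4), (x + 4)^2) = x + 4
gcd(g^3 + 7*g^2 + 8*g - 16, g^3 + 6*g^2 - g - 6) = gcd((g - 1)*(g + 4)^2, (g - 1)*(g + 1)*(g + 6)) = g - 1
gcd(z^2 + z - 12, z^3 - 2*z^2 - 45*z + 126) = z - 3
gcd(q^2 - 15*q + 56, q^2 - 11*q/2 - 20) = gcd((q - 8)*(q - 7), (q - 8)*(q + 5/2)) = q - 8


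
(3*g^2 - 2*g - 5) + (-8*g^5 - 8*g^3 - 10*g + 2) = -8*g^5 - 8*g^3 + 3*g^2 - 12*g - 3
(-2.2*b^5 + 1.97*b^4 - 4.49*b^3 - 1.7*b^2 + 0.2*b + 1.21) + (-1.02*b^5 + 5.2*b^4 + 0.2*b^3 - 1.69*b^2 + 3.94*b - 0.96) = -3.22*b^5 + 7.17*b^4 - 4.29*b^3 - 3.39*b^2 + 4.14*b + 0.25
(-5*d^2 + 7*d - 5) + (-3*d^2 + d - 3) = -8*d^2 + 8*d - 8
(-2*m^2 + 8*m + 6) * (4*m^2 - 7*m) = -8*m^4 + 46*m^3 - 32*m^2 - 42*m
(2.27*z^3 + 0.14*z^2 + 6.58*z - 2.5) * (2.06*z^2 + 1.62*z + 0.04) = 4.6762*z^5 + 3.9658*z^4 + 13.8724*z^3 + 5.5152*z^2 - 3.7868*z - 0.1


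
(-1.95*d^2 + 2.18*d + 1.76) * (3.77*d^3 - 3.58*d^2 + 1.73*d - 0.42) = -7.3515*d^5 + 15.1996*d^4 - 4.5427*d^3 - 1.7104*d^2 + 2.1292*d - 0.7392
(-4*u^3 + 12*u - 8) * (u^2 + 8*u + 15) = -4*u^5 - 32*u^4 - 48*u^3 + 88*u^2 + 116*u - 120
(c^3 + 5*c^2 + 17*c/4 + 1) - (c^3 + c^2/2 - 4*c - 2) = 9*c^2/2 + 33*c/4 + 3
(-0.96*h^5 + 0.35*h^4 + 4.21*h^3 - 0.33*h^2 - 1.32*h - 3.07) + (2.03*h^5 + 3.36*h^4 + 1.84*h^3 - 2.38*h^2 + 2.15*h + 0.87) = 1.07*h^5 + 3.71*h^4 + 6.05*h^3 - 2.71*h^2 + 0.83*h - 2.2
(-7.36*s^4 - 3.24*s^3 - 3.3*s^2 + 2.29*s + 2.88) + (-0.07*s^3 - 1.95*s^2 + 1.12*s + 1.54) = -7.36*s^4 - 3.31*s^3 - 5.25*s^2 + 3.41*s + 4.42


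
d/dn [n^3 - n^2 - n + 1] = 3*n^2 - 2*n - 1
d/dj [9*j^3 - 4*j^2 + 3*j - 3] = 27*j^2 - 8*j + 3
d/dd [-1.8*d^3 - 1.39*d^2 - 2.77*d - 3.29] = -5.4*d^2 - 2.78*d - 2.77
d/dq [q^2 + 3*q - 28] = 2*q + 3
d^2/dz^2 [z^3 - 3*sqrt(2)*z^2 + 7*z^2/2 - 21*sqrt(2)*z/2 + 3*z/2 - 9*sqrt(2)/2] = 6*z - 6*sqrt(2) + 7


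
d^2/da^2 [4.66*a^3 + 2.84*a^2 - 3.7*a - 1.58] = 27.96*a + 5.68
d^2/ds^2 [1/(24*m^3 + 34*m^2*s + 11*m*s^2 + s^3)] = 2*(-(11*m + 3*s)*(24*m^3 + 34*m^2*s + 11*m*s^2 + s^3) + (34*m^2 + 22*m*s + 3*s^2)^2)/(24*m^3 + 34*m^2*s + 11*m*s^2 + s^3)^3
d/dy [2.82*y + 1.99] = 2.82000000000000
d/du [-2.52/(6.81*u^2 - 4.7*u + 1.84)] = (34.3224*u - 11.844)/(6.81*u^2 - 4.7*u + 1.84)^2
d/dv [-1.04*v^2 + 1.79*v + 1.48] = 1.79 - 2.08*v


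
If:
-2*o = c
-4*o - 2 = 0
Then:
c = 1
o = -1/2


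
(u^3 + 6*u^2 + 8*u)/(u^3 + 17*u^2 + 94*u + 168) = u*(u + 2)/(u^2 + 13*u + 42)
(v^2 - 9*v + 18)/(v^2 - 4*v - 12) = (v - 3)/(v + 2)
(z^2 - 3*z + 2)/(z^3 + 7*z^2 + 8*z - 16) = (z - 2)/(z^2 + 8*z + 16)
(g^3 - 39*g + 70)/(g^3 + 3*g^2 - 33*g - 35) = (g - 2)/(g + 1)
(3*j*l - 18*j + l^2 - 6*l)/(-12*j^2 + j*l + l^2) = (3*j*l - 18*j + l^2 - 6*l)/(-12*j^2 + j*l + l^2)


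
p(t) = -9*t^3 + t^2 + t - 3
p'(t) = -27*t^2 + 2*t + 1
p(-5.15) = 1247.69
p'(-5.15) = -725.41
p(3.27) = -303.73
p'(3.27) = -281.17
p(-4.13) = 643.93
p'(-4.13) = -467.80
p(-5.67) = 1664.04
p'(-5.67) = -878.36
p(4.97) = -1078.20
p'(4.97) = -655.98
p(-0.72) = 0.16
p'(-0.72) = -14.44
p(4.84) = -995.15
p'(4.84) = -621.81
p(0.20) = -2.83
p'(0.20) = 0.32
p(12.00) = -15399.00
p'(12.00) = -3863.00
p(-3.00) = 246.00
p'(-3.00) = -248.00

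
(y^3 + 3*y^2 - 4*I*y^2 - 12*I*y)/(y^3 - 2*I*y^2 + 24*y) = (y^2 + y*(3 - 4*I) - 12*I)/(y^2 - 2*I*y + 24)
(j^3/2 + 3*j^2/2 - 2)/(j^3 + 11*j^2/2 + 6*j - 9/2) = (j^3 + 3*j^2 - 4)/(2*j^3 + 11*j^2 + 12*j - 9)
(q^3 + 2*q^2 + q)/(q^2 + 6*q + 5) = q*(q + 1)/(q + 5)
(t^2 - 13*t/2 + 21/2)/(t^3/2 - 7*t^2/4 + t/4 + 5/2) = 2*(2*t^2 - 13*t + 21)/(2*t^3 - 7*t^2 + t + 10)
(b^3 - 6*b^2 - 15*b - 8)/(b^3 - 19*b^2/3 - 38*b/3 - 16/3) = 3*(b + 1)/(3*b + 2)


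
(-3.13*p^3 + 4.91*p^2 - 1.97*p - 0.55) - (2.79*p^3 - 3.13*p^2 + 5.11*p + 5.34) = -5.92*p^3 + 8.04*p^2 - 7.08*p - 5.89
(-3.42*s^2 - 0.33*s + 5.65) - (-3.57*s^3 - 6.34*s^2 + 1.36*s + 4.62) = 3.57*s^3 + 2.92*s^2 - 1.69*s + 1.03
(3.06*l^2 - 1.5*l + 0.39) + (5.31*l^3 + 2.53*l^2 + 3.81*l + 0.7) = 5.31*l^3 + 5.59*l^2 + 2.31*l + 1.09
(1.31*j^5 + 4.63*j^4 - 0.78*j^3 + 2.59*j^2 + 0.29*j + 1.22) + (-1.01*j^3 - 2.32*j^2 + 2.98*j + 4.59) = 1.31*j^5 + 4.63*j^4 - 1.79*j^3 + 0.27*j^2 + 3.27*j + 5.81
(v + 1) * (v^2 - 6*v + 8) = v^3 - 5*v^2 + 2*v + 8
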